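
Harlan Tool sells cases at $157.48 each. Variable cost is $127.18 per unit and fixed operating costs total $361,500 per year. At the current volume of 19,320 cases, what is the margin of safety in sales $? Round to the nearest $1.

$1,163,668

Contribution margin per unit = $157.48 − $127.18 = $30.30. Break-even units = $361,500 ÷ $30.30 = 11,930.69; break-even revenue = 11,930.69 × $157.48 = $1,878,845.54.
Current sales = 19,320 × $157.48 = $3,042,513.60.
Margin of safety = $3,042,513.60 − $1,878,845.54 = $1,163,668.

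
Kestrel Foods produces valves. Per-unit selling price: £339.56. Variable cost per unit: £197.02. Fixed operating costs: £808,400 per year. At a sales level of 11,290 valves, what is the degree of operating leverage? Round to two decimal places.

Total contribution margin = 11,290 × £142.54 = £1,609,276.60.
Subtracting fixed costs: EBIT = £1,609,276.60 − £808,400 = £800,876.60.
Degree of operating leverage = £1,609,276.60 / £800,876.60 = 2.0094.

2.01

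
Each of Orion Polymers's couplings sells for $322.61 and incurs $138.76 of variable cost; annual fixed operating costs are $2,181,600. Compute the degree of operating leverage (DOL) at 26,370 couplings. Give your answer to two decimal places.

1.82

Contribution at this volume is 26,370 × $183.85 = $4,848,124.50.
Operating income = contribution − fixed costs = $4,848,124.50 − $2,181,600 = $2,666,524.50.
So DOL = total CM / EBIT = $4,848,124.50 / $2,666,524.50 = 1.8181.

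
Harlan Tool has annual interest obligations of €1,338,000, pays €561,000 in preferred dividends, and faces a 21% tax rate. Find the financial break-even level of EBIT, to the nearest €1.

€2,048,127

Preferred dividends are paid after tax, so their pre-tax equivalent is €561,000 ÷ (1 − 0.21) = €710,126.58.
EPS = 0 when EBIT covers interest plus the pre-tax preferred burden: €1,338,000 + €710,126.58 = €2,048,126.58.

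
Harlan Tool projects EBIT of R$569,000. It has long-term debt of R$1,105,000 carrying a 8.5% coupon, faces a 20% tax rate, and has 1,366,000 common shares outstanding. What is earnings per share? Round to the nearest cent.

Interest = R$93,925.00, so EBT = R$569,000 − R$93,925.00 = R$475,075.00.
Net income = R$475,075.00 × (1 − 0.20) = R$380,060.00.
Per share: R$380,060.00 / 1,366,000 shares = R$0.28.

R$0.28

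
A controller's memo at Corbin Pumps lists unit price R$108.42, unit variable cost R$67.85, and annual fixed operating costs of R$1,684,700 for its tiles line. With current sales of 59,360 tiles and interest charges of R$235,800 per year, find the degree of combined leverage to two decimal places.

4.94

Total contribution margin = 59,360 × R$40.57 = R$2,408,235.20.
Subtracting fixed costs: EBIT = R$2,408,235.20 − R$1,684,700 = R$723,535.20. Interest = R$235,800.00, so EBIT − I = R$487,735.20.
Degree of total leverage = total CM / (EBIT − interest) = R$2,408,235.20 / R$487,735.20 = 4.9376.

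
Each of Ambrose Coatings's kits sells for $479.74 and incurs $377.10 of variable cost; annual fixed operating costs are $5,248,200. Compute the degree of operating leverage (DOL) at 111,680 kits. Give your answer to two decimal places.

1.84

At 111,680 units, contribution = 111,680 × $102.64 = $11,462,835.20.
EBIT = $11,462,835.20 − $5,248,200 = $6,214,635.20.
So DOL = total CM / EBIT = $11,462,835.20 / $6,214,635.20 = 1.8445.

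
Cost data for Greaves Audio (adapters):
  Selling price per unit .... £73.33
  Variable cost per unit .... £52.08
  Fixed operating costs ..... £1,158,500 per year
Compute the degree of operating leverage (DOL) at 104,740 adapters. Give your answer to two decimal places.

Total contribution margin = 104,740 × £21.25 = £2,225,725.00.
Subtracting fixed costs: EBIT = £2,225,725.00 − £1,158,500 = £1,067,225.00.
Degree of operating leverage = £2,225,725.00 / £1,067,225.00 = 2.0855.

2.09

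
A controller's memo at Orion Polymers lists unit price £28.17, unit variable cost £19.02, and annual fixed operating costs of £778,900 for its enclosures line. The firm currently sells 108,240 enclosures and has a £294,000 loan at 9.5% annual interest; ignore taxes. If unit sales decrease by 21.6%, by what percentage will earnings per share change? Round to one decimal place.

Contribution at this volume is 108,240 × £9.15 = £990,396.00.
EBIT = £990,396.00 − £778,900 = £211,496.00.
After interest of £27,930.00, pre-tax earnings = £183,566.00.
Degree of combined leverage = contribution ÷ (EBIT − I) = £990,396.00 ÷ £183,566.00 = 5.3953.
EPS therefore changes by 5.3953 × (-21.6%) = -116.5%.

-116.5%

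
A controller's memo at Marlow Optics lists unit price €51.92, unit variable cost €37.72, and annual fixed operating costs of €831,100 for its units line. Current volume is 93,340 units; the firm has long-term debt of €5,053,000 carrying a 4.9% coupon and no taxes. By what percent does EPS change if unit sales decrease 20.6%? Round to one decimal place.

-110.7%

Contribution at this volume is 93,340 × €14.20 = €1,325,428.00.
Subtracting fixed costs: EBIT = €1,325,428.00 − €831,100 = €494,328.00.
After interest of €247,597.00, pre-tax earnings = €246,731.00.
DCL = total CM / (EBIT − I) = €1,325,428.00 / €246,731.00 = 5.3720.
%ΔEPS = DCL × %ΔSales = 5.3720 × -20.6% = -110.7%.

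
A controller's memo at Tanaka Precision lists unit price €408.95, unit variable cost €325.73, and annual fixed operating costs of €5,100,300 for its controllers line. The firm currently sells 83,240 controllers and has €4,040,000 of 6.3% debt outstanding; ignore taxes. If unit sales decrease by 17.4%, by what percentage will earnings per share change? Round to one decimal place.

Contribution at this volume is 83,240 × €83.22 = €6,927,232.80.
EBIT = €6,927,232.80 − €5,100,300 = €1,826,932.80.
Interest = €254,520.00, so EBIT − I = €1,572,412.80.
Degree of combined leverage = contribution ÷ (EBIT − I) = €6,927,232.80 ÷ €1,572,412.80 = 4.4055.
EPS therefore changes by 4.4055 × (-17.4%) = -76.7%.

-76.7%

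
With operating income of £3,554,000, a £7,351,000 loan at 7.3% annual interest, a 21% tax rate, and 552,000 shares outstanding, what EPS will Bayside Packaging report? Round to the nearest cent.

£4.32

Interest = £536,623.00, so EBT = £3,554,000 − £536,623.00 = £3,017,377.00.
After tax at 21%: net income = £3,017,377.00 × 0.79 = £2,383,727.83.
EPS = £2,383,727.83 ÷ 552,000 = £4.32.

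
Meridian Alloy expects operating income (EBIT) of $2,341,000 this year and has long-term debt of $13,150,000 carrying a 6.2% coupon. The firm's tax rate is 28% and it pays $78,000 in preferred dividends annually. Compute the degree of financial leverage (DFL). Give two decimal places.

Annual interest charges come to $815,300.00.
Pre-tax preferred-dividend burden = $78,000 ÷ (1 − 0.28) = $108,333.33.
DFL = EBIT ÷ [EBIT − I − D_p/(1−t)] = $2,341,000 ÷ [$2,341,000 − $815,300.00 − $108,333.33] = $2,341,000 ÷ $1,417,366.67 = 1.6517.

1.65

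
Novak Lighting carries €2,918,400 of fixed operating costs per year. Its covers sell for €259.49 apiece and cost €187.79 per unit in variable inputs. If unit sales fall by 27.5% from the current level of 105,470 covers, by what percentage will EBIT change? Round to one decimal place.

-44.8%

Total contribution margin = 105,470 × €71.70 = €7,562,199.00.
Operating income = contribution − fixed costs = €7,562,199.00 − €2,918,400 = €4,643,799.00.
DOL = contribution ÷ EBIT = €7,562,199.00 ÷ €4,643,799.00 = 1.6285.
So EBIT moves 1.6285 × (-27.5%) = -44.8%.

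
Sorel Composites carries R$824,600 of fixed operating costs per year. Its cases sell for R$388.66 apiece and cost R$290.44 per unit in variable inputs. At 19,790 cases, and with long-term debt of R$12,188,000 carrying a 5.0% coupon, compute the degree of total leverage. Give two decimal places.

Total contribution margin = 19,790 × R$98.22 = R$1,943,773.80.
Operating income = contribution − fixed costs = R$1,943,773.80 − R$824,600 = R$1,119,173.80. Interest = R$609,400.00.
DOL = R$1,943,773.80 ÷ R$1,119,173.80 = 1.7368; DFL = R$1,119,173.80 ÷ R$509,773.80 = 2.1954.
Combined leverage = 1.7368 × 2.1954 = 3.8130.

3.81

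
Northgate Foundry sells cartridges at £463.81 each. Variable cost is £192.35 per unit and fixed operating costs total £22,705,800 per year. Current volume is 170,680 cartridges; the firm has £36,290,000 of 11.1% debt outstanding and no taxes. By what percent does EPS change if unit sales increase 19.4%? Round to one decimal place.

+45.9%

Total contribution margin = 170,680 × £271.46 = £46,332,792.80.
EBIT = £46,332,792.80 − £22,705,800 = £23,626,992.80.
After interest of £4,028,190.00, pre-tax earnings = £19,598,802.80.
DCL = total CM / (EBIT − I) = £46,332,792.80 / £19,598,802.80 = 2.3641.
%ΔEPS = DCL × %ΔSales = 2.3641 × +19.4% = +45.9%.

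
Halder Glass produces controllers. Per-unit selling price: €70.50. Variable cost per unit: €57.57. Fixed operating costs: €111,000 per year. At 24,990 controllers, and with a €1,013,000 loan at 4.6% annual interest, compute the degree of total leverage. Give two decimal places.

1.95

Total contribution margin = 24,990 × €12.93 = €323,120.70.
Operating income = contribution − fixed costs = €323,120.70 − €111,000 = €212,120.70. Interest = €46,598.00.
DOL = €323,120.70 ÷ €212,120.70 = 1.5233; DFL = €212,120.70 ÷ €165,522.70 = 1.2815.
DCL = DOL × DFL = 1.5233 × 1.2815 = 1.9521.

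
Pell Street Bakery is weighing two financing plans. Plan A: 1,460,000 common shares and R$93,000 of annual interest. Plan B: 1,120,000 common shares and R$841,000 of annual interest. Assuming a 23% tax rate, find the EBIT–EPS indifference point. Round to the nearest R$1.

At indifference, (EBIT − 93,000)(1 − t)/1,460,000 = (EBIT − 841,000)(1 − t)/1,120,000.
The (1 − t) factor cancels: (EBIT − 93,000) × 1,120,000 = (EBIT − 841,000) × 1,460,000.
EBIT × (1,460,000 − 1,120,000) = 841,000 × 1,460,000 − 93,000 × 1,120,000 = 1,123,700,000,000, so EBIT = 1,123,700,000,000 ÷ 340,000 = 3,305,000.00.

R$3,305,000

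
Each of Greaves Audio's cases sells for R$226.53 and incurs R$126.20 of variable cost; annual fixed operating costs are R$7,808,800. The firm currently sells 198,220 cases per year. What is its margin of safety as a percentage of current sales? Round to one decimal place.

Unit CM = price − variable cost = R$226.53 − R$126.20 = R$100.33. Break-even units = R$7,808,800 ÷ R$100.33 = 77,831.16; break-even revenue = 77,831.16 × R$226.53 = R$17,631,092.04.
Actual sales revenue = 198,220 × R$226.53 = R$44,902,776.60.
Margin of safety = (R$44,902,776.60 − R$17,631,092.04) ÷ R$44,902,776.60 = 60.7%.

60.7%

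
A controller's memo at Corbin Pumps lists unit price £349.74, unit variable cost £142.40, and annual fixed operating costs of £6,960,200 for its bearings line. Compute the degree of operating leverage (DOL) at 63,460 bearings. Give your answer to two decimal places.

2.12

At 63,460 units, contribution = 63,460 × £207.34 = £13,157,796.40.
Operating income = contribution − fixed costs = £13,157,796.40 − £6,960,200 = £6,197,596.40.
So DOL = total CM / EBIT = £13,157,796.40 / £6,197,596.40 = 2.1230.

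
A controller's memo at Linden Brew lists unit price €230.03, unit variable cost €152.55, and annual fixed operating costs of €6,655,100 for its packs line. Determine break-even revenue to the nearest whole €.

Contribution margin per unit = €230.03 − €152.55 = €77.48, a CM ratio of €77.48 ÷ €230.03 = 0.3368.
Break-even sales = FC ÷ CM ratio = €6,655,100 × €230.03 / €77.48 = €19,758,294.

€19,758,294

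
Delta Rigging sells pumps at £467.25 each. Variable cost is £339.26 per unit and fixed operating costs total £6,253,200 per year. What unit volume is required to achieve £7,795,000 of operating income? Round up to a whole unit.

Contribution margin per unit = £467.25 − £339.26 = £127.99.
Need Q such that Q × £127.99 − £6,253,200 = £7,795,000, i.e. Q = £14,048,200 / £127.99 = 109,760.14 → 109,761.

109,761 pumps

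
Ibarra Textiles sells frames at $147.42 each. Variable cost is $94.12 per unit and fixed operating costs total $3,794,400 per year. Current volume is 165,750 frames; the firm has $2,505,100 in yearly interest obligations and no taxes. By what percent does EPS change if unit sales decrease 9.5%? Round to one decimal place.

Total contribution margin = 165,750 × $53.30 = $8,834,475.00.
EBIT = $8,834,475.00 − $3,794,400 = $5,040,075.00.
Interest = $2,505,100.00, so EBIT − I = $2,534,975.00.
DCL = total CM / (EBIT − I) = $8,834,475.00 / $2,534,975.00 = 3.4850.
%ΔEPS = DCL × %ΔSales = 3.4850 × -9.5% = -33.1%.

-33.1%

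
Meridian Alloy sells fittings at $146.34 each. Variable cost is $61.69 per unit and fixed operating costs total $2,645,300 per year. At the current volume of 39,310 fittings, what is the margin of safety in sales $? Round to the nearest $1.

$1,179,522

Unit CM = price − variable cost = $146.34 − $61.69 = $84.65. Break-even units = $2,645,300 ÷ $84.65 = 31,249.85; break-even revenue = 31,249.85 × $146.34 = $4,573,103.39.
Actual sales revenue = 39,310 × $146.34 = $5,752,625.40.
Margin of safety = $5,752,625.40 − $4,573,103.39 = $1,179,522.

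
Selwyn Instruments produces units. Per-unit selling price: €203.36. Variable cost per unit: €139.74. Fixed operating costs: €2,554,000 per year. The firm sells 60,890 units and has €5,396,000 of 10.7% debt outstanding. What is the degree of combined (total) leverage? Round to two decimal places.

Contribution at this volume is 60,890 × €63.62 = €3,873,821.80.
Operating income = contribution − fixed costs = €3,873,821.80 − €2,554,000 = €1,319,821.80. Interest = €577,372.00, so EBIT − I = €742,449.80.
DCL = contribution ÷ (EBIT − I) = €3,873,821.80 ÷ €742,449.80 = 5.2176.

5.22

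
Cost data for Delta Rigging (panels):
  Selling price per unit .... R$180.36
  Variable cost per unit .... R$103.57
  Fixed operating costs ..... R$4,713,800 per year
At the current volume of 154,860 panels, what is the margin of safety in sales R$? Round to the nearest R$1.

Each unit contributes R$180.36 − R$103.57 = R$76.79. Break-even units = R$4,713,800 ÷ R$76.79 = 61,385.60; break-even revenue = 61,385.60 × R$180.36 = R$11,071,506.29.
Actual sales revenue = 154,860 × R$180.36 = R$27,930,549.60.
Margin of safety = R$27,930,549.60 − R$11,071,506.29 = R$16,859,043.

R$16,859,043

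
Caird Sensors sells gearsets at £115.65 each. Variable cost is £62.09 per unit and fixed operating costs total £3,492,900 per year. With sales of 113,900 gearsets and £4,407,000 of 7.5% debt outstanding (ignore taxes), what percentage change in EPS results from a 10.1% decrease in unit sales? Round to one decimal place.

Total contribution margin = 113,900 × £53.56 = £6,100,484.00.
Operating income = contribution − fixed costs = £6,100,484.00 − £3,492,900 = £2,607,584.00.
After interest of £330,525.00, pre-tax earnings = £2,277,059.00.
Degree of combined leverage = contribution ÷ (EBIT − I) = £6,100,484.00 ÷ £2,277,059.00 = 2.6791.
%ΔEPS = DCL × %ΔSales = 2.6791 × -10.1% = -27.1%.

-27.1%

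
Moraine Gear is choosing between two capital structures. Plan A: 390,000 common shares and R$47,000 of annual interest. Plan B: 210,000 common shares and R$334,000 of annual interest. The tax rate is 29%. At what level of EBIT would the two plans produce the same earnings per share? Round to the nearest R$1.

R$668,833

At indifference, (EBIT − 47,000)(1 − t)/390,000 = (EBIT − 334,000)(1 − t)/210,000.
Cancelling (1 − t) and cross-multiplying: 210,000·(EBIT − 47,000) = 390,000·(EBIT − 334,000).
EBIT × (390,000 − 210,000) = 334,000 × 390,000 − 47,000 × 210,000 = 120,390,000,000, so EBIT = 120,390,000,000 ÷ 180,000 = 668,833.33.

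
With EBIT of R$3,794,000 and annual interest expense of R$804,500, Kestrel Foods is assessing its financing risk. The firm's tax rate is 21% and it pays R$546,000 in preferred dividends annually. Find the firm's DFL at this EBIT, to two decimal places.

1.65

Annual interest charges come to R$804,500.00.
Pre-tax preferred-dividend burden = R$546,000 ÷ (1 − 0.21) = R$691,139.24.
DFL = EBIT ÷ [EBIT − I − D_p/(1−t)] = R$3,794,000 ÷ [R$3,794,000 − R$804,500.00 − R$691,139.24] = R$3,794,000 ÷ R$2,298,360.76 = 1.6507.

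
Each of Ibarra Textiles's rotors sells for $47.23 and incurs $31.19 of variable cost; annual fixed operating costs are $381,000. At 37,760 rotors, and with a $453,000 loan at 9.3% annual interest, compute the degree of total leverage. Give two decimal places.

Total contribution margin = 37,760 × $16.04 = $605,670.40.
Operating income = contribution − fixed costs = $605,670.40 − $381,000 = $224,670.40. Interest = $42,129.00, so EBIT − I = $182,541.40.
DCL = contribution ÷ (EBIT − I) = $605,670.40 ÷ $182,541.40 = 3.3180.

3.32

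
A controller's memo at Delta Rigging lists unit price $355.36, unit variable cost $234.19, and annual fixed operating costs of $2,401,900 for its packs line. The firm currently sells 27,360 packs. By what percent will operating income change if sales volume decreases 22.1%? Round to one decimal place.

At 27,360 units, contribution = 27,360 × $121.17 = $3,315,211.20.
Subtracting fixed costs: EBIT = $3,315,211.20 − $2,401,900 = $913,311.20.
So DOL = total CM / EBIT = $3,315,211.20 / $913,311.20 = 3.6299.
Operating income changes by 3.6299 × -22.1% = -80.2%.

-80.2%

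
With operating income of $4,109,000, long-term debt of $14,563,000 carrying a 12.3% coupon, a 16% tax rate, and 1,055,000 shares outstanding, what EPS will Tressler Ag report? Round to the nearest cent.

Pre-tax income = $4,109,000 − $1,791,249.00 = $2,317,751.00.
After tax at 16%: net income = $2,317,751.00 × 0.84 = $1,946,910.84.
EPS = $1,946,910.84 ÷ 1,055,000 = $1.85.

$1.85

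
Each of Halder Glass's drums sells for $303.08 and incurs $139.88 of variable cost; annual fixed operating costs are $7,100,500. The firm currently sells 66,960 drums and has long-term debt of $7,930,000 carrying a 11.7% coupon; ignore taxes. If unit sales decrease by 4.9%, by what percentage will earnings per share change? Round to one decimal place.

At 66,960 units, contribution = 66,960 × $163.20 = $10,927,872.00.
Operating income = contribution − fixed costs = $10,927,872.00 − $7,100,500 = $3,827,372.00.
Interest = $927,810.00, so EBIT − I = $2,899,562.00.
DCL = total CM / (EBIT − I) = $10,927,872.00 / $2,899,562.00 = 3.7688.
%ΔEPS = DCL × %ΔSales = 3.7688 × -4.9% = -18.5%.

-18.5%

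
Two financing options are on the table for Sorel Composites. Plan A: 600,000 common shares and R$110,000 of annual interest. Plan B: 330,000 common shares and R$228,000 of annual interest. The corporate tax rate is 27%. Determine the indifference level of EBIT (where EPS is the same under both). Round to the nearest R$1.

Set EPS_A = EPS_B: (EBIT − R$110,000)(1 − 0.27) ÷ 600,000 = (EBIT − R$228,000)(1 − 0.27) ÷ 330,000.
The (1 − t) factor cancels: (EBIT − 110,000) × 330,000 = (EBIT − 228,000) × 600,000.
Solving, EBIT = (228,000·600,000 − 110,000·330,000) / (600,000 − 330,000) = 100,500,000,000 / 270,000 = 372,222.22.

R$372,222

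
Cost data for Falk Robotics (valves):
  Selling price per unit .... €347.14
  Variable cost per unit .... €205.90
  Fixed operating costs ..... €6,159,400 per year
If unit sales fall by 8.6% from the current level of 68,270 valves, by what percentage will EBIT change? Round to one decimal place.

-23.8%

Total contribution margin = 68,270 × €141.24 = €9,642,454.80.
Operating income = contribution − fixed costs = €9,642,454.80 − €6,159,400 = €3,483,054.80.
So DOL = total CM / EBIT = €9,642,454.80 / €3,483,054.80 = 2.7684.
Operating income changes by 2.7684 × -8.6% = -23.8%.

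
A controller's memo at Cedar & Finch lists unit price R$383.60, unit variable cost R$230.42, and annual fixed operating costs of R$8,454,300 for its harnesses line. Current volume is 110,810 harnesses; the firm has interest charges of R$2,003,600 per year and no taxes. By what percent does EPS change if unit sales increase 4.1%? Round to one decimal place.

+10.7%

At 110,810 units, contribution = 110,810 × R$153.18 = R$16,973,875.80.
EBIT = R$16,973,875.80 − R$8,454,300 = R$8,519,575.80.
After interest of R$2,003,600.00, pre-tax earnings = R$6,515,975.80.
Degree of combined leverage = contribution ÷ (EBIT − I) = R$16,973,875.80 ÷ R$6,515,975.80 = 2.6050.
EPS therefore changes by 2.6050 × (+4.1%) = +10.7%.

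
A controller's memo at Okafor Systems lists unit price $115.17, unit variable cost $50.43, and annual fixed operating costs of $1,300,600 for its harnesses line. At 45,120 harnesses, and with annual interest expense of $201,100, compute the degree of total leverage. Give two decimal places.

2.06

Contribution at this volume is 45,120 × $64.74 = $2,921,068.80.
Subtracting fixed costs: EBIT = $2,921,068.80 − $1,300,600 = $1,620,468.80. Interest = $201,100.00.
DOL = $2,921,068.80 ÷ $1,620,468.80 = 1.8026; DFL = $1,620,468.80 ÷ $1,419,368.80 = 1.1417.
Combined leverage = 1.8026 × 1.1417 = 2.0580.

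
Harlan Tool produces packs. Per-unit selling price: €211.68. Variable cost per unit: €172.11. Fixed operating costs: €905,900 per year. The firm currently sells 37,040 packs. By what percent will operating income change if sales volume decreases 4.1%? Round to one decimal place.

-10.7%

Total contribution margin = 37,040 × €39.57 = €1,465,672.80.
Operating income = contribution − fixed costs = €1,465,672.80 − €905,900 = €559,772.80.
Degree of operating leverage = €1,465,672.80 / €559,772.80 = 2.6183.
%ΔEBIT = DOL × %ΔSales = 2.6183 × -4.1% = -10.7%.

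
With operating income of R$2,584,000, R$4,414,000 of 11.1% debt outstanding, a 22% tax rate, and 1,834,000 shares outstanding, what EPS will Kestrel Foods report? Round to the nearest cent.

Interest = R$489,954.00, so EBT = R$2,584,000 − R$489,954.00 = R$2,094,046.00.
Net income = R$2,094,046.00 × (1 − 0.22) = R$1,633,355.88.
EPS = R$1,633,355.88 ÷ 1,834,000 = R$0.89.

R$0.89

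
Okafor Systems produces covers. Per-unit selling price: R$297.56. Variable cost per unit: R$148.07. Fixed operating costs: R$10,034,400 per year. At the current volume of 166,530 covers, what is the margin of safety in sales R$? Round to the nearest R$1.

Each unit contributes R$297.56 − R$148.07 = R$149.49. Break-even units = R$10,034,400 ÷ R$149.49 = 67,124.22; break-even revenue = 67,124.22 × R$297.56 = R$19,973,483.60.
Current sales = 166,530 × R$297.56 = R$49,552,666.80.
Margin of safety = R$49,552,666.80 − R$19,973,483.60 = R$29,579,183.

R$29,579,183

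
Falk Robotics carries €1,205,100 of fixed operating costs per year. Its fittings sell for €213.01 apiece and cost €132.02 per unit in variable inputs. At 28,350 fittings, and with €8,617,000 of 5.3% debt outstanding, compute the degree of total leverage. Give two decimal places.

Total contribution margin = 28,350 × €80.99 = €2,296,066.50.
Subtracting fixed costs: EBIT = €2,296,066.50 − €1,205,100 = €1,090,966.50. Interest = €456,701.00.
DOL = €2,296,066.50 ÷ €1,090,966.50 = 2.1046; DFL = €1,090,966.50 ÷ €634,265.50 = 1.7200.
DCL = DOL × DFL = 2.1046 × 1.7200 = 3.6199.

3.62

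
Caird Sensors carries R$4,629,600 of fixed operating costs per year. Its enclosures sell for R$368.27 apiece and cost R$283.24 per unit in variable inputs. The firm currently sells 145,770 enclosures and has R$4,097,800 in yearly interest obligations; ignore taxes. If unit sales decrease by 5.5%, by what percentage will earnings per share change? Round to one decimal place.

Contribution at this volume is 145,770 × R$85.03 = R$12,394,823.10.
Subtracting fixed costs: EBIT = R$12,394,823.10 − R$4,629,600 = R$7,765,223.10.
After interest of R$4,097,800.00, pre-tax earnings = R$3,667,423.10.
Degree of combined leverage = contribution ÷ (EBIT − I) = R$12,394,823.10 ÷ R$3,667,423.10 = 3.3797.
%ΔEPS = DCL × %ΔSales = 3.3797 × -5.5% = -18.6%.

-18.6%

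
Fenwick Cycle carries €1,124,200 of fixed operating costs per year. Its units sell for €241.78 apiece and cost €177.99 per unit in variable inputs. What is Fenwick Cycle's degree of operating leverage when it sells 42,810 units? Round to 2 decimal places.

Total contribution margin = 42,810 × €63.79 = €2,730,849.90.
EBIT = €2,730,849.90 − €1,124,200 = €1,606,649.90.
Degree of operating leverage = €2,730,849.90 / €1,606,649.90 = 1.6997.

1.70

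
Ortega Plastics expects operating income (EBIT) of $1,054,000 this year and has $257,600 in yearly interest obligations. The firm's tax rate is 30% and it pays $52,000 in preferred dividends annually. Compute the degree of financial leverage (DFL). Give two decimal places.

1.46

Interest = $257,600.00.
Pre-tax preferred-dividend burden = $52,000 ÷ (1 − 0.30) = $74,285.71.
DFL = EBIT ÷ [EBIT − I − D_p/(1−t)] = $1,054,000 ÷ [$1,054,000 − $257,600.00 − $74,285.71] = $1,054,000 ÷ $722,114.29 = 1.4596.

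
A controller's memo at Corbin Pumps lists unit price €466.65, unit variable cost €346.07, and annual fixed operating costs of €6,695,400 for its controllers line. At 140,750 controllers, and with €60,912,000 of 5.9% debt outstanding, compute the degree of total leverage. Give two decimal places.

Contribution at this volume is 140,750 × €120.58 = €16,971,635.00.
Operating income = contribution − fixed costs = €16,971,635.00 − €6,695,400 = €10,276,235.00. Interest = €3,593,808.00.
DOL = €16,971,635.00 ÷ €10,276,235.00 = 1.6515; DFL = €10,276,235.00 ÷ €6,682,427.00 = 1.5378.
DCL = DOL × DFL = 1.6515 × 1.5378 = 2.5397.

2.54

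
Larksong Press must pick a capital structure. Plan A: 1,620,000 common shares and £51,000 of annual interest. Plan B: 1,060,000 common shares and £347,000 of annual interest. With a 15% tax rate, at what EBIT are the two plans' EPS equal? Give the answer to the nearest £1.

Set EPS_A = EPS_B: (EBIT − £51,000)(1 − 0.15) ÷ 1,620,000 = (EBIT − £347,000)(1 − 0.15) ÷ 1,060,000.
Cancelling (1 − t) and cross-multiplying: 1,060,000·(EBIT − 51,000) = 1,620,000·(EBIT − 347,000).
Solving, EBIT = (347,000·1,620,000 − 51,000·1,060,000) / (1,620,000 − 1,060,000) = 508,080,000,000 / 560,000 = 907,285.71.

£907,286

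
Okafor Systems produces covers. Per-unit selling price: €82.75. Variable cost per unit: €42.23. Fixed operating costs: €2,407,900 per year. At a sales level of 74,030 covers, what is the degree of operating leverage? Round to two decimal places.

5.07

Total contribution margin = 74,030 × €40.52 = €2,999,695.60.
EBIT = €2,999,695.60 − €2,407,900 = €591,795.60.
Degree of operating leverage = €2,999,695.60 / €591,795.60 = 5.0688.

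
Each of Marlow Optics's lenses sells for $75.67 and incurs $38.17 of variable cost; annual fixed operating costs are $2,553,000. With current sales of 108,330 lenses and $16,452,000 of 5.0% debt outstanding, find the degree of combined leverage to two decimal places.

Contribution at this volume is 108,330 × $37.50 = $4,062,375.00.
Operating income = contribution − fixed costs = $4,062,375.00 − $2,553,000 = $1,509,375.00. Interest = $822,600.00.
DOL = $4,062,375.00 ÷ $1,509,375.00 = 2.6914; DFL = $1,509,375.00 ÷ $686,775.00 = 2.1978.
Combined leverage = 2.6914 × 2.1978 = 5.9152.

5.92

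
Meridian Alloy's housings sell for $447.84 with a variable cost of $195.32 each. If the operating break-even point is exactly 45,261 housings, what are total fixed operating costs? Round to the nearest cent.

$11,429,307.72

Each unit contributes $447.84 − $195.32 = $252.52.
Since BE = FC / CM, FC = 45,261 × $252.52 = $11,429,307.72.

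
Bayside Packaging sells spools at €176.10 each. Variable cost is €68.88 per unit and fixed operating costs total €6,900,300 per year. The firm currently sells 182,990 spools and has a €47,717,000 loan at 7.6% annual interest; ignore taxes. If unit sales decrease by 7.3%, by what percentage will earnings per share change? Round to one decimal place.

-15.8%

Contribution at this volume is 182,990 × €107.22 = €19,620,187.80.
Subtracting fixed costs: EBIT = €19,620,187.80 − €6,900,300 = €12,719,887.80.
After interest of €3,626,492.00, pre-tax earnings = €9,093,395.80.
DCL = total CM / (EBIT − I) = €19,620,187.80 / €9,093,395.80 = 2.1576.
%ΔEPS = DCL × %ΔSales = 2.1576 × -7.3% = -15.8%.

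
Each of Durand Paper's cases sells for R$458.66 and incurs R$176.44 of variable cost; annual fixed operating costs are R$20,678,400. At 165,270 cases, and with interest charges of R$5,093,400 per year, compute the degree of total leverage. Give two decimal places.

2.23

Total contribution margin = 165,270 × R$282.22 = R$46,642,499.40.
EBIT = R$46,642,499.40 − R$20,678,400 = R$25,964,099.40. Interest = R$5,093,400.00, so EBIT − I = R$20,870,699.40.
DCL = contribution ÷ (EBIT − I) = R$46,642,499.40 ÷ R$20,870,699.40 = 2.2348.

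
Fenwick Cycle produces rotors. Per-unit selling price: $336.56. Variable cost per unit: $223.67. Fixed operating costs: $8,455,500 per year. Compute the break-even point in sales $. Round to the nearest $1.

CM per unit = $336.56 − $223.67 = $112.89; CM ratio = $112.89 / $336.56 = 0.3354.
Break-even sales = FC ÷ CM ratio = $8,455,500 × $336.56 / $112.89 = $25,208,460.

$25,208,460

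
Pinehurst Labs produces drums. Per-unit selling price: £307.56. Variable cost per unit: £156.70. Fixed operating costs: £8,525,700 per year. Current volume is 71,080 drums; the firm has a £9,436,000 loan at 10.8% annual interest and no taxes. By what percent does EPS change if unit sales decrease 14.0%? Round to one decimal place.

-127.4%

Contribution at this volume is 71,080 × £150.86 = £10,723,128.80.
Operating income = contribution − fixed costs = £10,723,128.80 − £8,525,700 = £2,197,428.80.
Interest = £1,019,088.00, so EBIT − I = £1,178,340.80.
Degree of combined leverage = contribution ÷ (EBIT − I) = £10,723,128.80 ÷ £1,178,340.80 = 9.1002.
EPS therefore changes by 9.1002 × (-14.0%) = -127.4%.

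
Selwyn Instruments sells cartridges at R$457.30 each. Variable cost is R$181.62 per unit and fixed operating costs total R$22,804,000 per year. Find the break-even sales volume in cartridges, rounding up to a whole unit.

82,720 cartridges

Each unit contributes R$457.30 − R$181.62 = R$275.68.
Break-even volume = fixed costs ÷ CM per unit = R$22,804,000 ÷ R$275.68 = 82,719.09, so 82,720 cartridges.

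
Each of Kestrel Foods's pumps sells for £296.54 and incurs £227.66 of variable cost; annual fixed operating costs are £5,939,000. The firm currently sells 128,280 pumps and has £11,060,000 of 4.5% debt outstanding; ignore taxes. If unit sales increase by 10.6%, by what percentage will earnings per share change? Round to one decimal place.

+39.0%

At 128,280 units, contribution = 128,280 × £68.88 = £8,835,926.40.
Subtracting fixed costs: EBIT = £8,835,926.40 − £5,939,000 = £2,896,926.40.
Interest = £497,700.00, so EBIT − I = £2,399,226.40.
DCL = total CM / (EBIT − I) = £8,835,926.40 / £2,399,226.40 = 3.6828.
%ΔEPS = DCL × %ΔSales = 3.6828 × +10.6% = +39.0%.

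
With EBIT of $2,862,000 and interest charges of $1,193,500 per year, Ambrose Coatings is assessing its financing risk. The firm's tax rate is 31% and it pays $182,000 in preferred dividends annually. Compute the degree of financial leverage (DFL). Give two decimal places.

Annual interest charges come to $1,193,500.00.
Pre-tax preferred-dividend burden = $182,000 ÷ (1 − 0.31) = $263,768.12.
DFL = EBIT ÷ [EBIT − I − D_p/(1−t)] = $2,862,000 ÷ [$2,862,000 − $1,193,500.00 − $263,768.12] = $2,862,000 ÷ $1,404,731.88 = 2.0374.

2.04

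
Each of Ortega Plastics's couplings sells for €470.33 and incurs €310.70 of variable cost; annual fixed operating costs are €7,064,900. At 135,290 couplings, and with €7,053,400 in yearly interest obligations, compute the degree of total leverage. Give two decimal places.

2.89

At 135,290 units, contribution = 135,290 × €159.63 = €21,596,342.70.
Subtracting fixed costs: EBIT = €21,596,342.70 − €7,064,900 = €14,531,442.70. Interest = €7,053,400.00, so EBIT − I = €7,478,042.70.
DCL = contribution ÷ (EBIT − I) = €21,596,342.70 ÷ €7,478,042.70 = 2.8880.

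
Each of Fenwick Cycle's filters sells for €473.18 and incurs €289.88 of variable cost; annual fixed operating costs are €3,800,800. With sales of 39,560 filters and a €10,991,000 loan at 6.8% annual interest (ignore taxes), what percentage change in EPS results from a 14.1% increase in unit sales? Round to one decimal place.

Total contribution margin = 39,560 × €183.30 = €7,251,348.00.
EBIT = €7,251,348.00 − €3,800,800 = €3,450,548.00.
Interest = €747,388.00, so EBIT − I = €2,703,160.00.
Degree of combined leverage = contribution ÷ (EBIT − I) = €7,251,348.00 ÷ €2,703,160.00 = 2.6825.
EPS therefore changes by 2.6825 × (+14.1%) = +37.8%.

+37.8%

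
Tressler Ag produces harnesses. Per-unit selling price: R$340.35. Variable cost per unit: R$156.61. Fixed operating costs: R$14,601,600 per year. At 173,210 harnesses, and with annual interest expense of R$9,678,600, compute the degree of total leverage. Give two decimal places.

Total contribution margin = 173,210 × R$183.74 = R$31,825,605.40.
EBIT = R$31,825,605.40 − R$14,601,600 = R$17,224,005.40. Interest = R$9,678,600.00.
DOL = R$31,825,605.40 ÷ R$17,224,005.40 = 1.8477; DFL = R$17,224,005.40 ÷ R$7,545,405.40 = 2.2827.
Combined leverage = 1.8477 × 2.2827 = 4.2177.

4.22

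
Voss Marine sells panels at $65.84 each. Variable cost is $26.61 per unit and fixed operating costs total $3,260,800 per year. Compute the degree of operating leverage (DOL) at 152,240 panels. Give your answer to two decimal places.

Contribution at this volume is 152,240 × $39.23 = $5,972,375.20.
EBIT = $5,972,375.20 − $3,260,800 = $2,711,575.20.
DOL = contribution ÷ EBIT = $5,972,375.20 ÷ $2,711,575.20 = 2.2025.

2.20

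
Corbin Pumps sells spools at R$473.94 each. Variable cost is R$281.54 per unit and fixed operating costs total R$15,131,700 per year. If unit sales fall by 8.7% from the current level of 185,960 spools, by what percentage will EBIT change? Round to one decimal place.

-15.1%

Total contribution margin = 185,960 × R$192.40 = R$35,778,704.00.
Operating income = contribution − fixed costs = R$35,778,704.00 − R$15,131,700 = R$20,647,004.00.
Degree of operating leverage = R$35,778,704.00 / R$20,647,004.00 = 1.7329.
Operating income changes by 1.7329 × -8.7% = -15.1%.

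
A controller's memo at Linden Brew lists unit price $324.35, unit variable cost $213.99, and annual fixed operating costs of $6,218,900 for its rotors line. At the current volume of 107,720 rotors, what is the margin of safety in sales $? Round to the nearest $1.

$16,661,524

Contribution margin per unit = $324.35 − $213.99 = $110.36. Break-even units = $6,218,900 ÷ $110.36 = 56,351.03; break-even revenue = 56,351.03 × $324.35 = $18,277,457.55.
Current sales = 107,720 × $324.35 = $34,938,982.00.
Margin of safety = $34,938,982.00 − $18,277,457.55 = $16,661,524.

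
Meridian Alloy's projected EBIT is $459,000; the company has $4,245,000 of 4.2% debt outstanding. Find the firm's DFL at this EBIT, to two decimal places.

Interest = $178,290.00.
DFL = EBIT ÷ (EBIT − I) = $459,000 ÷ ($459,000 − $178,290.00) = $459,000 ÷ $280,710.00 = 1.6351.

1.64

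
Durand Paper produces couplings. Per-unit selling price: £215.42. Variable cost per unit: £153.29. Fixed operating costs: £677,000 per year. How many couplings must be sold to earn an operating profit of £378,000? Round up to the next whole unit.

16,981 couplings

Each unit contributes £215.42 − £153.29 = £62.13.
Required volume = (fixed costs + target profit) ÷ CM = (£677,000 + £378,000) ÷ £62.13 = 16,980.52, so 16,981 couplings.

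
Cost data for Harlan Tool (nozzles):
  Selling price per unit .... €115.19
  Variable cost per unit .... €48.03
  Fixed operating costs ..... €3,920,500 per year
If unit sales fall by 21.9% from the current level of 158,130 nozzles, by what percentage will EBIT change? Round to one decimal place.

-34.7%

Contribution at this volume is 158,130 × €67.16 = €10,620,010.80.
Operating income = contribution − fixed costs = €10,620,010.80 − €3,920,500 = €6,699,510.80.
DOL = contribution ÷ EBIT = €10,620,010.80 ÷ €6,699,510.80 = 1.5852.
So EBIT moves 1.5852 × (-21.9%) = -34.7%.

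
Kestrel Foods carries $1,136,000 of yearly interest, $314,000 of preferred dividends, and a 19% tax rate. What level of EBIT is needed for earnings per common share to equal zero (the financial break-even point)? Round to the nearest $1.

Preferred dividends are paid after tax, so their pre-tax equivalent is $314,000 ÷ (1 − 0.19) = $387,654.32.
Financial break-even EBIT = interest + D_p ÷ (1 − t) = $1,136,000 + $387,654.32 = $1,523,654.32.

$1,523,654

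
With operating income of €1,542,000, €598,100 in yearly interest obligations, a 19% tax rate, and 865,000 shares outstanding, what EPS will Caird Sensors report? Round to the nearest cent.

€0.88

Pre-tax income = €1,542,000 − €598,100.00 = €943,900.00.
After tax at 19%: net income = €943,900.00 × 0.81 = €764,559.00.
EPS = €764,559.00 ÷ 865,000 = €0.88.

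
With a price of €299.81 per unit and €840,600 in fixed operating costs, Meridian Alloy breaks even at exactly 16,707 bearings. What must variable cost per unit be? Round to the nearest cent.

€249.50

At break-even, FC = Q × (P − VC), so P − VC = €840,600 ÷ 16,707 = €50.3142.
Hence VC = price − CM = €299.81 − €50.3142 = €249.50.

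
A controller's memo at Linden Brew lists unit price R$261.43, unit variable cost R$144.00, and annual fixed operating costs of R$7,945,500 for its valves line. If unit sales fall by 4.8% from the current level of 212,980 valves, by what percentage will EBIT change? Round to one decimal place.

-7.0%

Total contribution margin = 212,980 × R$117.43 = R$25,010,241.40.
EBIT = R$25,010,241.40 − R$7,945,500 = R$17,064,741.40.
DOL = contribution ÷ EBIT = R$25,010,241.40 ÷ R$17,064,741.40 = 1.4656.
%ΔEBIT = DOL × %ΔSales = 1.4656 × -4.8% = -7.0%.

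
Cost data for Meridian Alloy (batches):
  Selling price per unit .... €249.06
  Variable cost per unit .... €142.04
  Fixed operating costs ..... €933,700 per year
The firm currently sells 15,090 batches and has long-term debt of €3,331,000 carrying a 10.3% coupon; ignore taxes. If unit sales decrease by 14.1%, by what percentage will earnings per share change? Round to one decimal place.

-67.3%

At 15,090 units, contribution = 15,090 × €107.02 = €1,614,931.80.
Operating income = contribution − fixed costs = €1,614,931.80 − €933,700 = €681,231.80.
Interest = €343,093.00, so EBIT − I = €338,138.80.
DCL = total CM / (EBIT − I) = €1,614,931.80 / €338,138.80 = 4.7759.
%ΔEPS = DCL × %ΔSales = 4.7759 × -14.1% = -67.3%.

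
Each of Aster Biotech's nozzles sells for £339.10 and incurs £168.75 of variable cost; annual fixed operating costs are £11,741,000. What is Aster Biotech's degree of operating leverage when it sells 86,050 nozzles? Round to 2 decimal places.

Total contribution margin = 86,050 × £170.35 = £14,658,617.50.
EBIT = £14,658,617.50 − £11,741,000 = £2,917,617.50.
Degree of operating leverage = £14,658,617.50 / £2,917,617.50 = 5.0242.

5.02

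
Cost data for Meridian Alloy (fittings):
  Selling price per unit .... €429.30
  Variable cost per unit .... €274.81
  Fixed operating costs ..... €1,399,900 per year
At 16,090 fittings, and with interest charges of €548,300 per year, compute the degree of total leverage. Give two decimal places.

4.62

Total contribution margin = 16,090 × €154.49 = €2,485,744.10.
EBIT = €2,485,744.10 − €1,399,900 = €1,085,844.10. Interest = €548,300.00, so EBIT − I = €537,544.10.
Degree of total leverage = total CM / (EBIT − interest) = €2,485,744.10 / €537,544.10 = 4.6243.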